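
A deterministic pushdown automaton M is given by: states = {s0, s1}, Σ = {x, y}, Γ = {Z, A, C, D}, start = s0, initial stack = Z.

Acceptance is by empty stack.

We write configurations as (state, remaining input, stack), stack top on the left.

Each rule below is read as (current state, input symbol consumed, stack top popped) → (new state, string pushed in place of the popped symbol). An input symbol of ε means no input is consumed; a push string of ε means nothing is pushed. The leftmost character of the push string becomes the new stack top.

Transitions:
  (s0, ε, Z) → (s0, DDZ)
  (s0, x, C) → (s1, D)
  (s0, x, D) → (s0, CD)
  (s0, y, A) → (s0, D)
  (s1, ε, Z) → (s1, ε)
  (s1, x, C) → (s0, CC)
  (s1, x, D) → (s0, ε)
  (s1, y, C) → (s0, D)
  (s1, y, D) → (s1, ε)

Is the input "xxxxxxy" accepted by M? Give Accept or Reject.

(s0, xxxxxxy, Z)
  ε-move, top Z: go to s0, push DDZ → (s0, xxxxxxy, DDZ)
  read x, top D: go to s0, push CD → (s0, xxxxxy, CDDZ)
  read x, top C: go to s1, push D → (s1, xxxxy, DDDZ)
  read x, top D: go to s0, push ε → (s0, xxxy, DDZ)
  read x, top D: go to s0, push CD → (s0, xxy, CDDZ)
  read x, top C: go to s1, push D → (s1, xy, DDDZ)
  read x, top D: go to s0, push ε → (s0, y, DDZ)
No transition applies at (s0, y, DDZ); input not fully consumed.

Reject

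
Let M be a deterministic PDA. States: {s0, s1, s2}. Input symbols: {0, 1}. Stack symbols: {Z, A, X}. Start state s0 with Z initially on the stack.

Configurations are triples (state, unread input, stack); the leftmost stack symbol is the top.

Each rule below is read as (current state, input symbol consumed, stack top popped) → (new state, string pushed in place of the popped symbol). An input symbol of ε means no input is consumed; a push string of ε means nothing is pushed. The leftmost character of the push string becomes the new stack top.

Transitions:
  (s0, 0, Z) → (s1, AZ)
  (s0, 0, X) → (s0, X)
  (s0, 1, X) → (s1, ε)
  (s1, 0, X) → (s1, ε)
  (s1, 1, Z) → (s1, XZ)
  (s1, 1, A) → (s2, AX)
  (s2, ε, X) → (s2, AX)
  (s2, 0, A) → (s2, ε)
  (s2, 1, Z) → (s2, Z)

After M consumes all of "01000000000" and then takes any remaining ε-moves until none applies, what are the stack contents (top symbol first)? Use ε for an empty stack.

AXZ

(s0, 01000000000, Z)
  read 0, top Z: go to s1, push AZ → (s1, 1000000000, AZ)
  read 1, top A: go to s2, push AX → (s2, 000000000, AXZ)
  read 0, top A: go to s2, push ε → (s2, 00000000, XZ)
  ε-move, top X: go to s2, push AX → (s2, 00000000, AXZ)
  read 0, top A: go to s2, push ε → (s2, 0000000, XZ)
  ε-move, top X: go to s2, push AX → (s2, 0000000, AXZ)
  read 0, top A: go to s2, push ε → (s2, 000000, XZ)
  ε-move, top X: go to s2, push AX → (s2, 000000, AXZ)
  read 0, top A: go to s2, push ε → (s2, 00000, XZ)
  ε-move, top X: go to s2, push AX → (s2, 00000, AXZ)
  read 0, top A: go to s2, push ε → (s2, 0000, XZ)
  ε-move, top X: go to s2, push AX → (s2, 0000, AXZ)
  read 0, top A: go to s2, push ε → (s2, 000, XZ)
  ε-move, top X: go to s2, push AX → (s2, 000, AXZ)
  read 0, top A: go to s2, push ε → (s2, 00, XZ)
  ε-move, top X: go to s2, push AX → (s2, 00, AXZ)
  read 0, top A: go to s2, push ε → (s2, 0, XZ)
  ε-move, top X: go to s2, push AX → (s2, 0, AXZ)
  read 0, top A: go to s2, push ε → (s2, ε, XZ)
  ε-move, top X: go to s2, push AX → (s2, ε, AXZ)
All input consumed in state s2 with stack AXZ.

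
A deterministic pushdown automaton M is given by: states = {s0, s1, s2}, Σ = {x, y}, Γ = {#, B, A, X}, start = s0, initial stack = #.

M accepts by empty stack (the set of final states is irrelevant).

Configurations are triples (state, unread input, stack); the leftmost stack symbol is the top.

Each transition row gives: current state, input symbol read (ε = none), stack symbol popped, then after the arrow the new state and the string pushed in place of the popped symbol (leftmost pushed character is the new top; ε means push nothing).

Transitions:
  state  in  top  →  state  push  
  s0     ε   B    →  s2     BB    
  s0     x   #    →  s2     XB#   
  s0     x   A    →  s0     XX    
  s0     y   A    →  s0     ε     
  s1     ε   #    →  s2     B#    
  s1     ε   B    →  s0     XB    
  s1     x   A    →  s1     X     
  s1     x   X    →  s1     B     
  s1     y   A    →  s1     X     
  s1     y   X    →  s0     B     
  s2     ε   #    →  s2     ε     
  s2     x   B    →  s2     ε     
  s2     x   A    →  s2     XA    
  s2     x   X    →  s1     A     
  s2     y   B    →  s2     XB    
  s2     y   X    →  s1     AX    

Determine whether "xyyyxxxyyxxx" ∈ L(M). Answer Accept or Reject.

Accept

(s0, xyyyxxxyyxxx, #)
  read x, top #: go to s2, push XB# → (s2, yyyxxxyyxxx, XB#)
  read y, top X: go to s1, push AX → (s1, yyxxxyyxxx, AXB#)
  read y, top A: go to s1, push X → (s1, yxxxyyxxx, XXB#)
  read y, top X: go to s0, push B → (s0, xxxyyxxx, BXB#)
  ε-move, top B: go to s2, push BB → (s2, xxxyyxxx, BBXB#)
  read x, top B: go to s2, push ε → (s2, xxyyxxx, BXB#)
  read x, top B: go to s2, push ε → (s2, xyyxxx, XB#)
  read x, top X: go to s1, push A → (s1, yyxxx, AB#)
  read y, top A: go to s1, push X → (s1, yxxx, XB#)
  read y, top X: go to s0, push B → (s0, xxx, BB#)
  ε-move, top B: go to s2, push BB → (s2, xxx, BBB#)
  read x, top B: go to s2, push ε → (s2, xx, BB#)
  read x, top B: go to s2, push ε → (s2, x, B#)
  read x, top B: go to s2, push ε → (s2, ε, #)
  ε-move, top #: go to s2, push ε → (s2, ε, ε)
All input consumed and the stack is empty.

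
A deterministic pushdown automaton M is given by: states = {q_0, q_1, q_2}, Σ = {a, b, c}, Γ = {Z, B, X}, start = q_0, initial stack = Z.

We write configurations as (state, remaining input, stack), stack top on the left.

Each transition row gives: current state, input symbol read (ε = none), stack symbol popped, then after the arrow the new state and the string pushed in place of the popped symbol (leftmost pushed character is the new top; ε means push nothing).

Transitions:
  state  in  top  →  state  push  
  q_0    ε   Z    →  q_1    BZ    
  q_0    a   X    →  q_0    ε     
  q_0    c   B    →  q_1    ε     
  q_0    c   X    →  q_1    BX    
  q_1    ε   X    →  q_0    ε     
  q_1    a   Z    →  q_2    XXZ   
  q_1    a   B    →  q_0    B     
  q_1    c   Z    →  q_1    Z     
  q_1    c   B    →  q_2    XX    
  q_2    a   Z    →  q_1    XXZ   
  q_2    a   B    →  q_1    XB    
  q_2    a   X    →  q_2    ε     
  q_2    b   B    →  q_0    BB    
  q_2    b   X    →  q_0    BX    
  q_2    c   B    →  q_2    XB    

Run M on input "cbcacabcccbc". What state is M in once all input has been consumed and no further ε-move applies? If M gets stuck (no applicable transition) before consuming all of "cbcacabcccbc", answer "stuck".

stuck

(q_0, cbcacabcccbc, Z)
  ε-move, top Z: go to q_1, push BZ → (q_1, cbcacabcccbc, BZ)
  read c, top B: go to q_2, push XX → (q_2, bcacabcccbc, XXZ)
  read b, top X: go to q_0, push BX → (q_0, cacabcccbc, BXXZ)
  read c, top B: go to q_1, push ε → (q_1, acabcccbc, XXZ)
  ε-move, top X: go to q_0, push ε → (q_0, acabcccbc, XZ)
  read a, top X: go to q_0, push ε → (q_0, cabcccbc, Z)
  ε-move, top Z: go to q_1, push BZ → (q_1, cabcccbc, BZ)
  read c, top B: go to q_2, push XX → (q_2, abcccbc, XXZ)
  read a, top X: go to q_2, push ε → (q_2, bcccbc, XZ)
  read b, top X: go to q_0, push BX → (q_0, cccbc, BXZ)
  read c, top B: go to q_1, push ε → (q_1, ccbc, XZ)
  ε-move, top X: go to q_0, push ε → (q_0, ccbc, Z)
  ε-move, top Z: go to q_1, push BZ → (q_1, ccbc, BZ)
  read c, top B: go to q_2, push XX → (q_2, cbc, XXZ)
No transition for (q_2, c, top X); M blocks with input cbc remaining.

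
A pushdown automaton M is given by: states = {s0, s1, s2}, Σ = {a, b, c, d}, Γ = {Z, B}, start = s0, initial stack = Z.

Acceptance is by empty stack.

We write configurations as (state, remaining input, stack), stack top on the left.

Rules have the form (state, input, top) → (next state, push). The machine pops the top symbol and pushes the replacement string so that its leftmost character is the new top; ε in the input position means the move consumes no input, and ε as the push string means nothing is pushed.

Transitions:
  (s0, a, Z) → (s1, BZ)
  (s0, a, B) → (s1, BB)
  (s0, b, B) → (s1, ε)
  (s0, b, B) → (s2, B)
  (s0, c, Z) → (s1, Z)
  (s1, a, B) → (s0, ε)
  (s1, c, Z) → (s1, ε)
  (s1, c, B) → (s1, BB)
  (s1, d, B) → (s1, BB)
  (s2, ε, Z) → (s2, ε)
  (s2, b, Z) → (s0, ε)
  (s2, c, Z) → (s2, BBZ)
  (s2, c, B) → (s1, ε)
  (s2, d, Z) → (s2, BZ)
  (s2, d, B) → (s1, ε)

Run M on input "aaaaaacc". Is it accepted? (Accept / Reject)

Accept

One accepting computation: (s0, aaaaaacc, Z) ⊢ (s1, aaaaacc, BZ) ⊢ (s0, aaaacc, Z) ⊢ (s1, aaacc, BZ) ⊢ (s0, aacc, Z) ⊢ (s1, acc, BZ) ⊢ (s0, cc, Z) ⊢ (s1, c, Z) ⊢ (s1, ε, ε)
All input consumed and the stack is empty.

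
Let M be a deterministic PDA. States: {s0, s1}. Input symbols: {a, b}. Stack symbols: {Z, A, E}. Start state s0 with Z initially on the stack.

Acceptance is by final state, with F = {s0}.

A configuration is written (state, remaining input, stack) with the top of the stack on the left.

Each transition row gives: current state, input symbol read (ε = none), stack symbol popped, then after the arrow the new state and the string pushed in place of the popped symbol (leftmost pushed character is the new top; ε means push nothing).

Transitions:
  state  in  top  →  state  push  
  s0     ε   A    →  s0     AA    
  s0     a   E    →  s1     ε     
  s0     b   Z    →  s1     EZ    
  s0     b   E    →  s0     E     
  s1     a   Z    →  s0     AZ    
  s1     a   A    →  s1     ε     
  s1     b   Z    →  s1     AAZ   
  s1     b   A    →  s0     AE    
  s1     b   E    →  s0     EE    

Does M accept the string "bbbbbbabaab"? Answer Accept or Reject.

Reject

(s0, bbbbbbabaab, Z)
  read b, top Z: go to s1, push EZ → (s1, bbbbbabaab, EZ)
  read b, top E: go to s0, push EE → (s0, bbbbabaab, EEZ)
  read b, top E: go to s0, push E → (s0, bbbabaab, EEZ)
  read b, top E: go to s0, push E → (s0, bbabaab, EEZ)
  read b, top E: go to s0, push E → (s0, babaab, EEZ)
  read b, top E: go to s0, push E → (s0, abaab, EEZ)
  read a, top E: go to s1, push ε → (s1, baab, EZ)
  read b, top E: go to s0, push EE → (s0, aab, EEZ)
  read a, top E: go to s1, push ε → (s1, ab, EZ)
No transition applies at (s1, ab, EZ); input not fully consumed.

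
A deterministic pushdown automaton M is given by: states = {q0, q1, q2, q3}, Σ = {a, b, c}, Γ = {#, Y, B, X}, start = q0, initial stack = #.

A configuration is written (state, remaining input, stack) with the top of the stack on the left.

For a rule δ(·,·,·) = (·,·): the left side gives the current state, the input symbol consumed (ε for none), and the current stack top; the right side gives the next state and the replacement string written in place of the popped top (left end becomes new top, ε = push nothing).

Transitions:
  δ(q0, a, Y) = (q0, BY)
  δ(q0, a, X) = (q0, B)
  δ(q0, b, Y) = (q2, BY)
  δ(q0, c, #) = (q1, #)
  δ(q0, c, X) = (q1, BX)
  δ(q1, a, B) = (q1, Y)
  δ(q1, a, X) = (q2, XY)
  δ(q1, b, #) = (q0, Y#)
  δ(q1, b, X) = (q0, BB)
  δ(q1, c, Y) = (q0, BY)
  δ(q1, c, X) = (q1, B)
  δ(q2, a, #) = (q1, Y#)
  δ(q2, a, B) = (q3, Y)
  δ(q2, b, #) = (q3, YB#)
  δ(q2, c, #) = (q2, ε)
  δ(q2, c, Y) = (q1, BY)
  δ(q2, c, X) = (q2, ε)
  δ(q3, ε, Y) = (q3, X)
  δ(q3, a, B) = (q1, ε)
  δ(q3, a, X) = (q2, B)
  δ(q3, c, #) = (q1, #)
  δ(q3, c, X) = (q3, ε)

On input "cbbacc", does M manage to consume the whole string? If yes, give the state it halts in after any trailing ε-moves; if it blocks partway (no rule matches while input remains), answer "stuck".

q3

(q0, cbbacc, #)
  read c, top #: go to q1, push # → (q1, bbacc, #)
  read b, top #: go to q0, push Y# → (q0, bacc, Y#)
  read b, top Y: go to q2, push BY → (q2, acc, BY#)
  read a, top B: go to q3, push Y → (q3, cc, YY#)
  ε-move, top Y: go to q3, push X → (q3, cc, XY#)
  read c, top X: go to q3, push ε → (q3, c, Y#)
  ε-move, top Y: go to q3, push X → (q3, c, X#)
  read c, top X: go to q3, push ε → (q3, ε, #)
All input consumed; M is in state q3.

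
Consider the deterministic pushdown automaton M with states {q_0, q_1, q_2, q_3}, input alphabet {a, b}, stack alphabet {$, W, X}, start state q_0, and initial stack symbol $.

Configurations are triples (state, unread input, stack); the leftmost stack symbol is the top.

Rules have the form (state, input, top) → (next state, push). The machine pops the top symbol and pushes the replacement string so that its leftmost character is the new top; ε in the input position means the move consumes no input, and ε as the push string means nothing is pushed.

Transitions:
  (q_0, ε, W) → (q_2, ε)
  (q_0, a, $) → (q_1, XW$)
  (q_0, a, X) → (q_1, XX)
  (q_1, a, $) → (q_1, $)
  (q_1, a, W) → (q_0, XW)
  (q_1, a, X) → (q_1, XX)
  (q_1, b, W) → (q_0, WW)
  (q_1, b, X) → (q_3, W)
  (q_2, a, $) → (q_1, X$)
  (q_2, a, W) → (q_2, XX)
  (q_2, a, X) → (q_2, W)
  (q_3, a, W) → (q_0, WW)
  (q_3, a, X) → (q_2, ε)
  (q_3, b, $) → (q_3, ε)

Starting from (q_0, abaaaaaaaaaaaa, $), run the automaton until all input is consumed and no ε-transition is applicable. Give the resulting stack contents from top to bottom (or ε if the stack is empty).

(q_0, abaaaaaaaaaaaa, $) ⊢ (q_1, baaaaaaaaaaaa, XW$) ⊢ (q_3, aaaaaaaaaaaa, WW$) ⊢ (q_0, aaaaaaaaaaa, WWW$) ⊢ (q_2, aaaaaaaaaaa, WW$) ⊢ (q_2, aaaaaaaaaa, XXW$) ⊢ (q_2, aaaaaaaaa, WXW$) ⊢ (q_2, aaaaaaaa, XXXW$) ⊢ (q_2, aaaaaaa, WXXW$) ⊢ (q_2, aaaaaa, XXXXW$) ⊢ (q_2, aaaaa, WXXXW$) ⊢ (q_2, aaaa, XXXXXW$) ⊢ (q_2, aaa, WXXXXW$) ⊢ (q_2, aa, XXXXXXW$) ⊢ (q_2, a, WXXXXXW$) ⊢ (q_2, ε, XXXXXXXW$)
All input consumed in state q_2 with stack XXXXXXXW$.

XXXXXXXW$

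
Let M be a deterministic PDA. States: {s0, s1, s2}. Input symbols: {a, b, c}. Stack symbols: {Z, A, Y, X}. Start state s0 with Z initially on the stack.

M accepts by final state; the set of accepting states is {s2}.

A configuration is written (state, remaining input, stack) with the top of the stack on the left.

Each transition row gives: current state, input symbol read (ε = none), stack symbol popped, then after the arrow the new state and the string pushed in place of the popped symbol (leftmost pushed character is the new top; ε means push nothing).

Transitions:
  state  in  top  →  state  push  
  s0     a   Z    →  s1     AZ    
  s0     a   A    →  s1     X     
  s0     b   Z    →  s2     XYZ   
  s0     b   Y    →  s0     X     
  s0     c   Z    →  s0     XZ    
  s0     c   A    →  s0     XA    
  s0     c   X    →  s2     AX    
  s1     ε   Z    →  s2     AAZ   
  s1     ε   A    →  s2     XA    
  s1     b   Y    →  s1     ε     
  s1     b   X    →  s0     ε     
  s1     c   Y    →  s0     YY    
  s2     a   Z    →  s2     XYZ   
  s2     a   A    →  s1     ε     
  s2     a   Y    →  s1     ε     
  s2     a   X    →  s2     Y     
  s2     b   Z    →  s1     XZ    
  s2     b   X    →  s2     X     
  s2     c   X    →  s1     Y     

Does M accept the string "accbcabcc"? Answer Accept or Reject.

(s0, accbcabcc, Z)
  read a, top Z: go to s1, push AZ → (s1, ccbcabcc, AZ)
  ε-move, top A: go to s2, push XA → (s2, ccbcabcc, XAZ)
  read c, top X: go to s1, push Y → (s1, cbcabcc, YAZ)
  read c, top Y: go to s0, push YY → (s0, bcabcc, YYAZ)
  read b, top Y: go to s0, push X → (s0, cabcc, XYAZ)
  read c, top X: go to s2, push AX → (s2, abcc, AXYAZ)
  read a, top A: go to s1, push ε → (s1, bcc, XYAZ)
  read b, top X: go to s0, push ε → (s0, cc, YAZ)
No transition applies at (s0, cc, YAZ); input not fully consumed.

Reject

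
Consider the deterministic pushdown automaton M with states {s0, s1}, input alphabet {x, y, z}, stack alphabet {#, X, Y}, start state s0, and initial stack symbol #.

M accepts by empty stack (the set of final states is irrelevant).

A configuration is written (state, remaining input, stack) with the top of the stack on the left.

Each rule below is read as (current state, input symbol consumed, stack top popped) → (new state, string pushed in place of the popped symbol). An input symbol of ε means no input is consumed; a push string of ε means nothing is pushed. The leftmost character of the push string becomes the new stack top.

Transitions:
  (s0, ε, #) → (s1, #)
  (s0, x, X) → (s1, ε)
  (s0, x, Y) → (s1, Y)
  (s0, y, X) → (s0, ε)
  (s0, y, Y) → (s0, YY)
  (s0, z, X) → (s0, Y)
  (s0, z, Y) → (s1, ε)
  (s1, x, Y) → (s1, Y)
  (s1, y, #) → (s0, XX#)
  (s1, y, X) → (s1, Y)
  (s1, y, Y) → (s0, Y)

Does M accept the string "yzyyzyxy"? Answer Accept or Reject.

(s0, yzyyzyxy, #)
  ε-move, top #: go to s1, push # → (s1, yzyyzyxy, #)
  read y, top #: go to s0, push XX# → (s0, zyyzyxy, XX#)
  read z, top X: go to s0, push Y → (s0, yyzyxy, YX#)
  read y, top Y: go to s0, push YY → (s0, yzyxy, YYX#)
  read y, top Y: go to s0, push YY → (s0, zyxy, YYYX#)
  read z, top Y: go to s1, push ε → (s1, yxy, YYX#)
  read y, top Y: go to s0, push Y → (s0, xy, YYX#)
  read x, top Y: go to s1, push Y → (s1, y, YYX#)
  read y, top Y: go to s0, push Y → (s0, ε, YYX#)
All input consumed; stack is YYX#, not empty, and no further ε-move applies.

Reject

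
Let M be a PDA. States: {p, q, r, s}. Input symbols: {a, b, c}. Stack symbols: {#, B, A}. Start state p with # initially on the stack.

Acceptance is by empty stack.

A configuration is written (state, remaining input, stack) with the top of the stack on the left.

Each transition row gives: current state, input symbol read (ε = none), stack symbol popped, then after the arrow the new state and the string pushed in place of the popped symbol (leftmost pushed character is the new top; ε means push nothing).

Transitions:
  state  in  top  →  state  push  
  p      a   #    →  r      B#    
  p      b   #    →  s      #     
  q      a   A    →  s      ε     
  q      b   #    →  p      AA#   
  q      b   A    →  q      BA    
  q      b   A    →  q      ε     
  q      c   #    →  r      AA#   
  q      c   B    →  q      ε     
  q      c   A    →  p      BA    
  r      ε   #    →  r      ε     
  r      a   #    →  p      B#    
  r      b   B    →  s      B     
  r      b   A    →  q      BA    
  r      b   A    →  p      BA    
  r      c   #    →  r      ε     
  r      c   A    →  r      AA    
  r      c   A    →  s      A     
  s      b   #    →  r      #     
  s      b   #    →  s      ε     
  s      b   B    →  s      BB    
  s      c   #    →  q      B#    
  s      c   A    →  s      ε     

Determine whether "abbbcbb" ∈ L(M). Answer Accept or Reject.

No computation consumes all input and empties the stack.

Reject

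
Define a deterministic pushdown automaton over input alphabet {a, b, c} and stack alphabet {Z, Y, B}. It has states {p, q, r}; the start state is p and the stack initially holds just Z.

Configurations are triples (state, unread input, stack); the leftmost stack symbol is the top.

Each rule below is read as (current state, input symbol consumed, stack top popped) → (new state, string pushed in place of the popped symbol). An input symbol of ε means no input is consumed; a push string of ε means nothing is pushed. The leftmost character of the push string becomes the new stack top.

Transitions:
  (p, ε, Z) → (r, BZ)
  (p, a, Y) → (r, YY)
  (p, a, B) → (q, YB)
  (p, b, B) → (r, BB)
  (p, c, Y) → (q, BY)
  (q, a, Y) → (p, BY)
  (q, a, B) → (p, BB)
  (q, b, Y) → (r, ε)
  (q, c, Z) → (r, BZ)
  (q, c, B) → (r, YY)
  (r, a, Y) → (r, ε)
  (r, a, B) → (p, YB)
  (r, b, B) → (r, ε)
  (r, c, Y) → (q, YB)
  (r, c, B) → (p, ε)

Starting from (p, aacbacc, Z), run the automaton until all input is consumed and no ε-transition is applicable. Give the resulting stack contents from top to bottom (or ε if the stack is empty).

(p, aacbacc, Z)
  ε-move, top Z: go to r, push BZ → (r, aacbacc, BZ)
  read a, top B: go to p, push YB → (p, acbacc, YBZ)
  read a, top Y: go to r, push YY → (r, cbacc, YYBZ)
  read c, top Y: go to q, push YB → (q, bacc, YBYBZ)
  read b, top Y: go to r, push ε → (r, acc, BYBZ)
  read a, top B: go to p, push YB → (p, cc, YBYBZ)
  read c, top Y: go to q, push BY → (q, c, BYBYBZ)
  read c, top B: go to r, push YY → (r, ε, YYYBYBZ)
All input consumed in state r with stack YYYBYBZ.

YYYBYBZ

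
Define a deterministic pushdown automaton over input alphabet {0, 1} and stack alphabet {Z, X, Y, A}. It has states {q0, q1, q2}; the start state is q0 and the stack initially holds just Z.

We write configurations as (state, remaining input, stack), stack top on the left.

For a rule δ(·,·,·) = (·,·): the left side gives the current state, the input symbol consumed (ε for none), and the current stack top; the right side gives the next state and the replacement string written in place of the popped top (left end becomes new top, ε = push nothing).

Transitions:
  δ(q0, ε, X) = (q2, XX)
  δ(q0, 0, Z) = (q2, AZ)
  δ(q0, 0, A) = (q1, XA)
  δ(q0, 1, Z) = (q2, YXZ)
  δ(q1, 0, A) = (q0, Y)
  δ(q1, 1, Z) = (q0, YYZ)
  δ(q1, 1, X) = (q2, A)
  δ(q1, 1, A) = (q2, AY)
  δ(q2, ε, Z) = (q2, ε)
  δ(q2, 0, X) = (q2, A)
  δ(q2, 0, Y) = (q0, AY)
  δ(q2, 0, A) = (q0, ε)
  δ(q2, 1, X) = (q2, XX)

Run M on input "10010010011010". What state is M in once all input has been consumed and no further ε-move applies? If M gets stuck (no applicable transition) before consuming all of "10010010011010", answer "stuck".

(q0, 10010010011010, Z)
  read 1, top Z: go to q2, push YXZ → (q2, 0010010011010, YXZ)
  read 0, top Y: go to q0, push AY → (q0, 010010011010, AYXZ)
  read 0, top A: go to q1, push XA → (q1, 10010011010, XAYXZ)
  read 1, top X: go to q2, push A → (q2, 0010011010, AAYXZ)
  read 0, top A: go to q0, push ε → (q0, 010011010, AYXZ)
  read 0, top A: go to q1, push XA → (q1, 10011010, XAYXZ)
  read 1, top X: go to q2, push A → (q2, 0011010, AAYXZ)
  read 0, top A: go to q0, push ε → (q0, 011010, AYXZ)
  read 0, top A: go to q1, push XA → (q1, 11010, XAYXZ)
  read 1, top X: go to q2, push A → (q2, 1010, AAYXZ)
No transition for (q2, 1, top A); M blocks with input 1010 remaining.

stuck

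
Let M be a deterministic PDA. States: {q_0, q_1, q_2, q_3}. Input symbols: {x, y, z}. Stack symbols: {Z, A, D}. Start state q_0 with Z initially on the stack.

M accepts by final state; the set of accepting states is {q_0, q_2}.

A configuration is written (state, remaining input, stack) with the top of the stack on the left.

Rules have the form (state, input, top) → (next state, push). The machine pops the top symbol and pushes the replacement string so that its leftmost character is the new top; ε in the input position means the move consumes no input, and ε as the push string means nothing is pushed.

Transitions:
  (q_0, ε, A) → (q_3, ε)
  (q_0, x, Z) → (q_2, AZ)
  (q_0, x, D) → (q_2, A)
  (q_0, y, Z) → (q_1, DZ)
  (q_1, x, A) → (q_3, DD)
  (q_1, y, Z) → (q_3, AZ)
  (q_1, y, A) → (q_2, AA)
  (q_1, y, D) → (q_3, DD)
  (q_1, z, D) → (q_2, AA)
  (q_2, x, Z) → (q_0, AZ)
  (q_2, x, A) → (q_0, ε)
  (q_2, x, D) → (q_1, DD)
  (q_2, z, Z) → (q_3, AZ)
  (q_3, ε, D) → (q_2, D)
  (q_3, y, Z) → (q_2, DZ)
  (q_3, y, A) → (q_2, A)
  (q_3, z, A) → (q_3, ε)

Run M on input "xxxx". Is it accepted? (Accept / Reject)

(q_0, xxxx, Z) ⊢ (q_2, xxx, AZ) ⊢ (q_0, xx, Z) ⊢ (q_2, x, AZ) ⊢ (q_0, ε, Z)
All input consumed; state q_0 ∈ F.

Accept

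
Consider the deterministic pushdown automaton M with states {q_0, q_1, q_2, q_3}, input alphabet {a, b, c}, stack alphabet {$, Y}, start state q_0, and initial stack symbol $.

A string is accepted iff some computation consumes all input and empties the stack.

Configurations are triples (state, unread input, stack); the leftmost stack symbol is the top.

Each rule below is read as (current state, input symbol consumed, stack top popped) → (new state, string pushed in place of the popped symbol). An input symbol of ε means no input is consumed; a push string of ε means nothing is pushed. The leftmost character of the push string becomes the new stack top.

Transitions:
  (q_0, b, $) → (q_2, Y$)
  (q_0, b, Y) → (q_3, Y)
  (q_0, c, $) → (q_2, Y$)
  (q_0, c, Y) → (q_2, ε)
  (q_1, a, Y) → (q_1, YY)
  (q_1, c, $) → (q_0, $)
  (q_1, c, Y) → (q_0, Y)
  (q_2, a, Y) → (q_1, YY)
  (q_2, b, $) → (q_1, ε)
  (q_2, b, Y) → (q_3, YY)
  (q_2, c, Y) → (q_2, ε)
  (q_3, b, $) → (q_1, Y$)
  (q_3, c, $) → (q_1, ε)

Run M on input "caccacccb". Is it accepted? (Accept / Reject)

Accept

(q_0, caccacccb, $)
  read c, top $: go to q_2, push Y$ → (q_2, accacccb, Y$)
  read a, top Y: go to q_1, push YY → (q_1, ccacccb, YY$)
  read c, top Y: go to q_0, push Y → (q_0, cacccb, YY$)
  read c, top Y: go to q_2, push ε → (q_2, acccb, Y$)
  read a, top Y: go to q_1, push YY → (q_1, cccb, YY$)
  read c, top Y: go to q_0, push Y → (q_0, ccb, YY$)
  read c, top Y: go to q_2, push ε → (q_2, cb, Y$)
  read c, top Y: go to q_2, push ε → (q_2, b, $)
  read b, top $: go to q_1, push ε → (q_1, ε, ε)
All input consumed and the stack is empty.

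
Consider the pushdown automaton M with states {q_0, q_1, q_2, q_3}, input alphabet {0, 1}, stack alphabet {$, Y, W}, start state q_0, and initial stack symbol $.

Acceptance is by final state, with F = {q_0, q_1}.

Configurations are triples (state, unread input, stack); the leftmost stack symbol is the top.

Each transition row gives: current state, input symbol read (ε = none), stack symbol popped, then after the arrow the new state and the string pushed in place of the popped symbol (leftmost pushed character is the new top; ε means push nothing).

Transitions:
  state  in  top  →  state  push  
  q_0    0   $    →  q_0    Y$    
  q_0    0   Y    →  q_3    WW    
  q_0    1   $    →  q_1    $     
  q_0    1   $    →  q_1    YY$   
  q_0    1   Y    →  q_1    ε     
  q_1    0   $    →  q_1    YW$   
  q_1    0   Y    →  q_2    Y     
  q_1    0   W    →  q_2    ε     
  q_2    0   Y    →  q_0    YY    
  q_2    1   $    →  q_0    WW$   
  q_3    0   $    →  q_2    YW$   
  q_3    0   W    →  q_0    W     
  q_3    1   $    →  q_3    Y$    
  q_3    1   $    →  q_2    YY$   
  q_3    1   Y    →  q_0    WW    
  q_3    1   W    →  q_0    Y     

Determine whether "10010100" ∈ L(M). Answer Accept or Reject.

No computation consumes all input and reaches a final state.

Reject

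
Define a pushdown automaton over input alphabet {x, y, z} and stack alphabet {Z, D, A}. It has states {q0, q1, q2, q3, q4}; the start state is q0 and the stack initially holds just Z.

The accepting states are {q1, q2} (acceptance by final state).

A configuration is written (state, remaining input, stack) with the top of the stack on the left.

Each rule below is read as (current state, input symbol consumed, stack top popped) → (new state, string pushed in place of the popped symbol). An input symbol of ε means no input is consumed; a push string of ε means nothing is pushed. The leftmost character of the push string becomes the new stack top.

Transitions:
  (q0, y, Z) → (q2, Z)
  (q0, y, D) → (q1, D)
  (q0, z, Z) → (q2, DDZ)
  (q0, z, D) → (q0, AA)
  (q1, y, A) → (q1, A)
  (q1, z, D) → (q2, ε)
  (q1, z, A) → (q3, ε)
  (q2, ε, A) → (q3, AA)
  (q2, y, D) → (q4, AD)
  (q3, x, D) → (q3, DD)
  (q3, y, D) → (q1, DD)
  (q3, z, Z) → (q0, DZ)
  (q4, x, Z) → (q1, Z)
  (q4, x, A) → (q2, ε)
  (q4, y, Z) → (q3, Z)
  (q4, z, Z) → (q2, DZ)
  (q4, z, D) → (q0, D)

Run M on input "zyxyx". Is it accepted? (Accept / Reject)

One accepting computation: (q0, zyxyx, Z) ⊢ (q2, yxyx, DDZ) ⊢ (q4, xyx, ADDZ) ⊢ (q2, yx, DDZ) ⊢ (q4, x, ADDZ) ⊢ (q2, ε, DDZ)
All input consumed and state q2 ∈ F.

Accept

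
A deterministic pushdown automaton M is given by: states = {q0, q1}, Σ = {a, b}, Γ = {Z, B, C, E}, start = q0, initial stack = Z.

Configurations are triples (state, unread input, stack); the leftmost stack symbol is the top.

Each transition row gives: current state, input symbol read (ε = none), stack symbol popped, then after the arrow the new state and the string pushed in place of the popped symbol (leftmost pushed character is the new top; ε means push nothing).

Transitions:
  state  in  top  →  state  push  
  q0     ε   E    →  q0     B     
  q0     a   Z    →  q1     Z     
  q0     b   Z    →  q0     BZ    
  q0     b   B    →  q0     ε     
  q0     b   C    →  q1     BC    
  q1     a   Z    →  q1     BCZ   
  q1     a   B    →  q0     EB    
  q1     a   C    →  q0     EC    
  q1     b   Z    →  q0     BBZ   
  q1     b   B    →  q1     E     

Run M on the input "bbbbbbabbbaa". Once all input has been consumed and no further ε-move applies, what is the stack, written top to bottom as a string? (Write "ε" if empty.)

BCZ

(q0, bbbbbbabbbaa, Z)
  read b, top Z: go to q0, push BZ → (q0, bbbbbabbbaa, BZ)
  read b, top B: go to q0, push ε → (q0, bbbbabbbaa, Z)
  read b, top Z: go to q0, push BZ → (q0, bbbabbbaa, BZ)
  read b, top B: go to q0, push ε → (q0, bbabbbaa, Z)
  read b, top Z: go to q0, push BZ → (q0, babbbaa, BZ)
  read b, top B: go to q0, push ε → (q0, abbbaa, Z)
  read a, top Z: go to q1, push Z → (q1, bbbaa, Z)
  read b, top Z: go to q0, push BBZ → (q0, bbaa, BBZ)
  read b, top B: go to q0, push ε → (q0, baa, BZ)
  read b, top B: go to q0, push ε → (q0, aa, Z)
  read a, top Z: go to q1, push Z → (q1, a, Z)
  read a, top Z: go to q1, push BCZ → (q1, ε, BCZ)
All input consumed in state q1 with stack BCZ.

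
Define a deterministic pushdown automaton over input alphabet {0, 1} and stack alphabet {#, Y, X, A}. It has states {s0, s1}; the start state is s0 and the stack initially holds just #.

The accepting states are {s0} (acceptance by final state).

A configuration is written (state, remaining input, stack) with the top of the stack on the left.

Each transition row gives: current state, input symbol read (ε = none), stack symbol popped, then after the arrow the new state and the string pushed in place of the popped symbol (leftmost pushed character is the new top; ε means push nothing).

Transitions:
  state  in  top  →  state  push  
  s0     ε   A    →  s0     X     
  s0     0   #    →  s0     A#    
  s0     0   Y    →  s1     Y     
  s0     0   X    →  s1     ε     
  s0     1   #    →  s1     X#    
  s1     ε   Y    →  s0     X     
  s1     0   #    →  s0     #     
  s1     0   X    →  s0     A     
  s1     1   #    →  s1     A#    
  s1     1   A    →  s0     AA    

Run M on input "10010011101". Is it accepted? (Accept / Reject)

Reject

(s0, 10010011101, #)
  read 1, top #: go to s1, push X# → (s1, 0010011101, X#)
  read 0, top X: go to s0, push A → (s0, 010011101, A#)
  ε-move, top A: go to s0, push X → (s0, 010011101, X#)
  read 0, top X: go to s1, push ε → (s1, 10011101, #)
  read 1, top #: go to s1, push A# → (s1, 0011101, A#)
No transition applies at (s1, 0011101, A#); input not fully consumed.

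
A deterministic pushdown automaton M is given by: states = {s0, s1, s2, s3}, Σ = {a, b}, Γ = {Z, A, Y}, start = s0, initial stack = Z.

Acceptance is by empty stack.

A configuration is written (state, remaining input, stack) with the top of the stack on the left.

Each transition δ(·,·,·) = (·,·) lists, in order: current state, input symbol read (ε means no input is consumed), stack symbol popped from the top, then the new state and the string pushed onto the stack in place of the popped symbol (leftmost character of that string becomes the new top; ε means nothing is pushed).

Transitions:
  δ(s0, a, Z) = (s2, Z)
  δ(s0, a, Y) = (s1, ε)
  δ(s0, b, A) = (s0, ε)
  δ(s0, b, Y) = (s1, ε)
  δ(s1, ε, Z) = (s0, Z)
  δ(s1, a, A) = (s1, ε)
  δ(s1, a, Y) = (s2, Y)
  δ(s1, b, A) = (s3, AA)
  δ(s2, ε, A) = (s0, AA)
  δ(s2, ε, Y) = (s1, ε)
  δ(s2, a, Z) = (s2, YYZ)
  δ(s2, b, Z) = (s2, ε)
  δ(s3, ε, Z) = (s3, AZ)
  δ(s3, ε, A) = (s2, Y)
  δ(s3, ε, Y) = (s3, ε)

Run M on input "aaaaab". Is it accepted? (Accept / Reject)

Reject

(s0, aaaaab, Z)
  read a, top Z: go to s2, push Z → (s2, aaaab, Z)
  read a, top Z: go to s2, push YYZ → (s2, aaab, YYZ)
  ε-move, top Y: go to s1, push ε → (s1, aaab, YZ)
  read a, top Y: go to s2, push Y → (s2, aab, YZ)
  ε-move, top Y: go to s1, push ε → (s1, aab, Z)
  ε-move, top Z: go to s0, push Z → (s0, aab, Z)
  read a, top Z: go to s2, push Z → (s2, ab, Z)
  read a, top Z: go to s2, push YYZ → (s2, b, YYZ)
  ε-move, top Y: go to s1, push ε → (s1, b, YZ)
No transition applies at (s1, b, YZ); input not fully consumed.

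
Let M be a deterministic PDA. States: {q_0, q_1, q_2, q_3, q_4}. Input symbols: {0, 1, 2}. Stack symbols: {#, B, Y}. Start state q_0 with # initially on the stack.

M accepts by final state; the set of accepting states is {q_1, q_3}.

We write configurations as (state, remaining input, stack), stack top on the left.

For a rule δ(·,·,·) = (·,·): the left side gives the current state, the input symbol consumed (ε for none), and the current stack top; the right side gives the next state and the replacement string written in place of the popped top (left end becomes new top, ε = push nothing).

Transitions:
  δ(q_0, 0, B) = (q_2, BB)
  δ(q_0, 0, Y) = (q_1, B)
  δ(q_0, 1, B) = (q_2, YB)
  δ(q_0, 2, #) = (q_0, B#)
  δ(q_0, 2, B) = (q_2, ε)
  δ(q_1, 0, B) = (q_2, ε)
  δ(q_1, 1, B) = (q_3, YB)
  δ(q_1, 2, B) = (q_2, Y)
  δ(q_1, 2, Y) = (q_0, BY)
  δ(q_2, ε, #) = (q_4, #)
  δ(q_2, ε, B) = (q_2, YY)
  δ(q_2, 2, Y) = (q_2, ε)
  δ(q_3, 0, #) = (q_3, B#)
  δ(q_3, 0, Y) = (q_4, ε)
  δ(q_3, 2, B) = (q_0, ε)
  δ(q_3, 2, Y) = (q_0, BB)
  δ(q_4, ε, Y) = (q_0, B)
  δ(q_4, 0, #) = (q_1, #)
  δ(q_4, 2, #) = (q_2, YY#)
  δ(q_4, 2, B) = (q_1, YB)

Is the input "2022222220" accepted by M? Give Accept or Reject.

Accept

(q_0, 2022222220, #)
  read 2, top #: go to q_0, push B# → (q_0, 022222220, B#)
  read 0, top B: go to q_2, push BB → (q_2, 22222220, BB#)
  ε-move, top B: go to q_2, push YY → (q_2, 22222220, YYB#)
  read 2, top Y: go to q_2, push ε → (q_2, 2222220, YB#)
  read 2, top Y: go to q_2, push ε → (q_2, 222220, B#)
  ε-move, top B: go to q_2, push YY → (q_2, 222220, YY#)
  read 2, top Y: go to q_2, push ε → (q_2, 22220, Y#)
  read 2, top Y: go to q_2, push ε → (q_2, 2220, #)
  ε-move, top #: go to q_4, push # → (q_4, 2220, #)
  read 2, top #: go to q_2, push YY# → (q_2, 220, YY#)
  read 2, top Y: go to q_2, push ε → (q_2, 20, Y#)
  read 2, top Y: go to q_2, push ε → (q_2, 0, #)
  ε-move, top #: go to q_4, push # → (q_4, 0, #)
  read 0, top #: go to q_1, push # → (q_1, ε, #)
All input consumed; state q_1 ∈ F.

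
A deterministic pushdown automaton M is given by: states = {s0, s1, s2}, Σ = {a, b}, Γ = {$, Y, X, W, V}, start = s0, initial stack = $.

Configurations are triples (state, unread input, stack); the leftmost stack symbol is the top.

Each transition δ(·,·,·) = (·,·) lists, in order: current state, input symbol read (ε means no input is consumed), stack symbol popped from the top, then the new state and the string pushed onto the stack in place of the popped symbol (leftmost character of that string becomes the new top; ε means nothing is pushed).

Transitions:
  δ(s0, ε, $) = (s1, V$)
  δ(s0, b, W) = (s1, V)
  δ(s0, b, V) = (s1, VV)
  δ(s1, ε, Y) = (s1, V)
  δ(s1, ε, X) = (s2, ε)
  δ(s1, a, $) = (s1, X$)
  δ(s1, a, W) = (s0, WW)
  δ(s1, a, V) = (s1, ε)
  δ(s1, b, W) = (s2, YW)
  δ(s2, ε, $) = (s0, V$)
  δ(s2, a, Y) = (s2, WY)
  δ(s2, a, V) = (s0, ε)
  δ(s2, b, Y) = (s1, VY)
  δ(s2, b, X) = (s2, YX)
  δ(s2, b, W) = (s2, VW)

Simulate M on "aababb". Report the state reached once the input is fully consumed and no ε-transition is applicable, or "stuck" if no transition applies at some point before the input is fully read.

stuck

(s0, aababb, $) ⊢ (s1, aababb, V$) ⊢ (s1, ababb, $) ⊢ (s1, babb, X$) ⊢ (s2, babb, $) ⊢ (s0, babb, V$) ⊢ (s1, abb, VV$) ⊢ (s1, bb, V$)
No transition for (s1, b, top V); M blocks with input bb remaining.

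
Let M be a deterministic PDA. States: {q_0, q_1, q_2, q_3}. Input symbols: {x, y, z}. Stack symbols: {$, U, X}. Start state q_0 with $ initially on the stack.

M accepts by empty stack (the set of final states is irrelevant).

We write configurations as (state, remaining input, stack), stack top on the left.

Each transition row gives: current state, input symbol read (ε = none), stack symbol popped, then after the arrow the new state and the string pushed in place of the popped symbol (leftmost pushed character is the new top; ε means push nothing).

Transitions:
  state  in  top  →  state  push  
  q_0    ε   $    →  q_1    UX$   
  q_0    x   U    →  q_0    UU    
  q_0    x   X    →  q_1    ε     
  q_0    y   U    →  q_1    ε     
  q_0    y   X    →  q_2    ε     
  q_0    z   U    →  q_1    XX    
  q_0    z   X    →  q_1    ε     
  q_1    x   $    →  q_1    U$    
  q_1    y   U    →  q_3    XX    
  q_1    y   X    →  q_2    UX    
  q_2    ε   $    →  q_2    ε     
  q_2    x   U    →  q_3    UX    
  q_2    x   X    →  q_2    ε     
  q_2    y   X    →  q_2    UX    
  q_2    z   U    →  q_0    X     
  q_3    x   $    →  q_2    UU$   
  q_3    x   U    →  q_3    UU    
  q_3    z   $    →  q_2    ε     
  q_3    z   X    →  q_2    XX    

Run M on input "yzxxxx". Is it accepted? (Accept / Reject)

(q_0, yzxxxx, $)
  ε-move, top $: go to q_1, push UX$ → (q_1, yzxxxx, UX$)
  read y, top U: go to q_3, push XX → (q_3, zxxxx, XXX$)
  read z, top X: go to q_2, push XX → (q_2, xxxx, XXXX$)
  read x, top X: go to q_2, push ε → (q_2, xxx, XXX$)
  read x, top X: go to q_2, push ε → (q_2, xx, XX$)
  read x, top X: go to q_2, push ε → (q_2, x, X$)
  read x, top X: go to q_2, push ε → (q_2, ε, $)
  ε-move, top $: go to q_2, push ε → (q_2, ε, ε)
All input consumed and the stack is empty.

Accept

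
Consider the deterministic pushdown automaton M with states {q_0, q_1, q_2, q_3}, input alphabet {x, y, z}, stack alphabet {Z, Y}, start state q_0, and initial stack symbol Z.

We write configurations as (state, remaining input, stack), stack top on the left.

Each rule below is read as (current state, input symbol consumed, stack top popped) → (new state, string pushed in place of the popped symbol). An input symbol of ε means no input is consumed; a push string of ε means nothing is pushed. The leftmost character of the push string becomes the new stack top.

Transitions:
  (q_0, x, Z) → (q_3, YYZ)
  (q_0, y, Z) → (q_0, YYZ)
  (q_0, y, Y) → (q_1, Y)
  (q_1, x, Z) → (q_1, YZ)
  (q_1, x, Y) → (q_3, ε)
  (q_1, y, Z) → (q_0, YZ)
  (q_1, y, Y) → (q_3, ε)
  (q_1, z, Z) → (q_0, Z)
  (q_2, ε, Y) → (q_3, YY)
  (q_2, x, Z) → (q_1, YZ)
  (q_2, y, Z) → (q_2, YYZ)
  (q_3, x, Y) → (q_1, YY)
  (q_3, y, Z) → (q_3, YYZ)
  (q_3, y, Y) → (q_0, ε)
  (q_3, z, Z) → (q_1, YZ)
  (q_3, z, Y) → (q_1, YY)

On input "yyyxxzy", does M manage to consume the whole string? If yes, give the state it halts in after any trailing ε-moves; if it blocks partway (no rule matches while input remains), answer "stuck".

q_3

(q_0, yyyxxzy, Z)
  read y, top Z: go to q_0, push YYZ → (q_0, yyxxzy, YYZ)
  read y, top Y: go to q_1, push Y → (q_1, yxxzy, YYZ)
  read y, top Y: go to q_3, push ε → (q_3, xxzy, YZ)
  read x, top Y: go to q_1, push YY → (q_1, xzy, YYZ)
  read x, top Y: go to q_3, push ε → (q_3, zy, YZ)
  read z, top Y: go to q_1, push YY → (q_1, y, YYZ)
  read y, top Y: go to q_3, push ε → (q_3, ε, YZ)
All input consumed; M is in state q_3.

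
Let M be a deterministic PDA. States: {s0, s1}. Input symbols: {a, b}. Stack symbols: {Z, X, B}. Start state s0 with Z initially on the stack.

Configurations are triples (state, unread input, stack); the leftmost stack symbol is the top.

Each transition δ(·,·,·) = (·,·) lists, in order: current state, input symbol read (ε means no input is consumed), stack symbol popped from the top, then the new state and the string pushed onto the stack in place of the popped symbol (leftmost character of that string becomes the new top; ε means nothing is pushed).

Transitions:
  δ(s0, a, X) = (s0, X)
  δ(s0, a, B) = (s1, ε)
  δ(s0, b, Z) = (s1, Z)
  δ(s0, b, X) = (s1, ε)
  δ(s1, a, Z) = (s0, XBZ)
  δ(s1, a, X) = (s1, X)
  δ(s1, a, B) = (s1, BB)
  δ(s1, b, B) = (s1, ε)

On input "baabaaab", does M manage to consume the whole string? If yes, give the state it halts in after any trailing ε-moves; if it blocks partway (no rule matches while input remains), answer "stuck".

(s0, baabaaab, Z)
  read b, top Z: go to s1, push Z → (s1, aabaaab, Z)
  read a, top Z: go to s0, push XBZ → (s0, abaaab, XBZ)
  read a, top X: go to s0, push X → (s0, baaab, XBZ)
  read b, top X: go to s1, push ε → (s1, aaab, BZ)
  read a, top B: go to s1, push BB → (s1, aab, BBZ)
  read a, top B: go to s1, push BB → (s1, ab, BBBZ)
  read a, top B: go to s1, push BB → (s1, b, BBBBZ)
  read b, top B: go to s1, push ε → (s1, ε, BBBZ)
All input consumed; M is in state s1.

s1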